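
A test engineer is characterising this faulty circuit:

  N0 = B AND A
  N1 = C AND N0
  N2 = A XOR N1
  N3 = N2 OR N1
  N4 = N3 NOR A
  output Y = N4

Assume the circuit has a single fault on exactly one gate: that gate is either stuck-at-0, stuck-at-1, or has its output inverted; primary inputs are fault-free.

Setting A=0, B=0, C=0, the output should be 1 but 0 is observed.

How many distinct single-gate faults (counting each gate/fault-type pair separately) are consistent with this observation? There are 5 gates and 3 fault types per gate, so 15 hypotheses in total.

8

Fault-free: N0=0, N1=0, N2=0, N3=0, N4=1 → 1. Observed 0.
  N0: none of the 3 fault types match ✗
  N1: stuck-at-1, inverted output ✓; others ✗
  N2: stuck-at-1, inverted output ✓; others ✗
  N3: stuck-at-1, inverted output ✓; others ✗
  N4: stuck-at-0, inverted output ✓; others ✗
Consistent faults: {N1 stuck-at-1, N1 inverted output, N2 stuck-at-1, N2 inverted output, N3 stuck-at-1, N3 inverted output, N4 stuck-at-0, N4 inverted output} — 8 in all.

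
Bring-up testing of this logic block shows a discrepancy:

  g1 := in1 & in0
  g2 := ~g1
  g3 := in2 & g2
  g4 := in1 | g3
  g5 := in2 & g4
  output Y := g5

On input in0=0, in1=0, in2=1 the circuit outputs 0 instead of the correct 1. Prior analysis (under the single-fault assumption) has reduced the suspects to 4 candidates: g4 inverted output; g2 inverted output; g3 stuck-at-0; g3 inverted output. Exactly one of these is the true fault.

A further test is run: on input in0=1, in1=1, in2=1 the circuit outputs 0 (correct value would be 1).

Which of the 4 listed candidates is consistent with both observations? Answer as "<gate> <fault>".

Evaluate each candidate on input in0=1, in1=1, in2=1:
  g4 inverted output: g1=1, g2=0, g3=0, g4=0 [inverted output], g5=0 → 0 — matches
  g2 inverted output: g1=1, g2=1 [inverted output], g3=1, g4=1, g5=1 → 1 — eliminated
  g3 stuck-at-0: g1=1, g2=0, g3=0 [stuck-at-0], g4=1, g5=1 → 1 — eliminated
  g3 inverted output: g1=1, g2=0, g3=1 [inverted output], g4=1, g5=1 → 1 — eliminated
Only g4 inverted output reproduces the observed 0.

g4 inverted output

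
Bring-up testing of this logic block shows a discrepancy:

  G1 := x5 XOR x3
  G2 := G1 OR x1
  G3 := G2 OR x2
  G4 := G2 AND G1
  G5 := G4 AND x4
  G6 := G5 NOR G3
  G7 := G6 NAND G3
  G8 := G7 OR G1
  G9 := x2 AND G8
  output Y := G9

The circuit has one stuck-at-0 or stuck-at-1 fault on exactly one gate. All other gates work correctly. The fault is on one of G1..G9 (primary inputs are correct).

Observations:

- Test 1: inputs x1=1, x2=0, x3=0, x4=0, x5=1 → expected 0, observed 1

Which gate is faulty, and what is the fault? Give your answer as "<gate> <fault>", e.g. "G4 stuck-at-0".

G9 stuck-at-1

Fault-free values for test 1 (x1=1, x2=0, x3=0, x4=0, x5=1): G1=1, G2=1, G3=1, G4=1, G5=0, G6=0, G7=1, G8=1, G9=0, giving Y=0. Observed 1.
Test 1: faults giving observed 1 are {G9 stuck-at-1}.
Only G9 stuck-at-1 is consistent with every test.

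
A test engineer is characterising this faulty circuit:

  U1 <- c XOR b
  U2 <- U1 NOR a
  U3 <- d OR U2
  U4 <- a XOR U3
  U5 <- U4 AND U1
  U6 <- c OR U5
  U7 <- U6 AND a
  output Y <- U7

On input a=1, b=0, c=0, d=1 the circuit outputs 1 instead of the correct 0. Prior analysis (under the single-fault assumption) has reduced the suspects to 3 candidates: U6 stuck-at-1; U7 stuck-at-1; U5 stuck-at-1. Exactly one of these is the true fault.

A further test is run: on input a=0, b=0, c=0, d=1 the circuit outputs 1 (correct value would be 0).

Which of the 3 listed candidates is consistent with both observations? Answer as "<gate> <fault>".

Evaluate each candidate on input a=0, b=0, c=0, d=1:
  U6 stuck-at-1: U1=0, U2=1, U3=1, U4=1, U5=0, U6=1 [stuck-at-1], U7=0 → 0 — eliminated
  U7 stuck-at-1: U1=0, U2=1, U3=1, U4=1, U5=0, U6=0, U7=1 [stuck-at-1] → 1 — matches
  U5 stuck-at-1: U1=0, U2=1, U3=1, U4=1, U5=1 [stuck-at-1], U6=1, U7=0 → 0 — eliminated
Only U7 stuck-at-1 reproduces the observed 1.

U7 stuck-at-1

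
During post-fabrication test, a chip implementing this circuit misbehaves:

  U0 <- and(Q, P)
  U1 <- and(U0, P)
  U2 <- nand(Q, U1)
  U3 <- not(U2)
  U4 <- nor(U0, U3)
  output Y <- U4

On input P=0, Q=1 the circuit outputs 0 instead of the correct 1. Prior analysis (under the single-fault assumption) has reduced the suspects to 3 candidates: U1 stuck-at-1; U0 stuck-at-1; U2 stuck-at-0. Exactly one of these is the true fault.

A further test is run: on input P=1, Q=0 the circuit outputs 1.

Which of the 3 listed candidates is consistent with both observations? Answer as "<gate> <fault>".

Evaluate each candidate on input P=1, Q=0:
  U1 stuck-at-1: U0=0, U1=1 [stuck-at-1], U2=1, U3=0, U4=1 → 1 — matches
  U0 stuck-at-1: U0=1 [stuck-at-1], U1=1, U2=1, U3=0, U4=0 → 0 — eliminated
  U2 stuck-at-0: U0=0, U1=0, U2=0 [stuck-at-0], U3=1, U4=0 → 0 — eliminated
Only U1 stuck-at-1 reproduces the observed 1.

U1 stuck-at-1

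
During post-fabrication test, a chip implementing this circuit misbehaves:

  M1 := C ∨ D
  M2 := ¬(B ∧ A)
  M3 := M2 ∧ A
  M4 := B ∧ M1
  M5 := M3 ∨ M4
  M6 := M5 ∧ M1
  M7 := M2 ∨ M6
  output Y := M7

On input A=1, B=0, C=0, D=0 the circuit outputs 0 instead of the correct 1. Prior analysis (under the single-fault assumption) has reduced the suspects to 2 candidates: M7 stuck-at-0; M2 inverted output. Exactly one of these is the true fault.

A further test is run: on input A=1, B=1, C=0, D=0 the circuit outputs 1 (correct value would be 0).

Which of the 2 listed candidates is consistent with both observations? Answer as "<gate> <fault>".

M2 inverted output

Evaluate each candidate on input A=1, B=1, C=0, D=0:
  M7 stuck-at-0: M1=0, M2=0, M3=0, M4=0, M5=0, M6=0, M7=0 [stuck-at-0] → 0 — eliminated
  M2 inverted output: M1=0, M2=1 [inverted output], M3=1, M4=0, M5=1, M6=0, M7=1 → 1 — matches
Only M2 inverted output reproduces the observed 1.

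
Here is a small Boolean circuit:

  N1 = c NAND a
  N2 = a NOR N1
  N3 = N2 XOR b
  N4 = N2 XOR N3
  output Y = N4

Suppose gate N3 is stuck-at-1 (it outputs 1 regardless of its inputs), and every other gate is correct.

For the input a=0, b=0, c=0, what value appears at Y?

1

Propagate with N3 forced: N1=1, N2=0, N3=1 [stuck-at-1], N4=1.
So Y = 1. (Without the fault it would be 0.)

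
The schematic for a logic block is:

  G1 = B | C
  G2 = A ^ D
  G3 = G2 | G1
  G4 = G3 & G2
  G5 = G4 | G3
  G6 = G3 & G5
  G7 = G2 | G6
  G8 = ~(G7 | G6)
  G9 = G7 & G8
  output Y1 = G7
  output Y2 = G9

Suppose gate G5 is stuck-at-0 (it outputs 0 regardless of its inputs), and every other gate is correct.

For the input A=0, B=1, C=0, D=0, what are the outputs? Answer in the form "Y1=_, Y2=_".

Propagate with G5 forced: G1=1, G2=0, G3=1, G4=0, G5=0 [stuck-at-0], G6=0, G7=0, G8=1, G9=0.
So the outputs are Y1=0, Y2=0. (Without the fault they would be Y1=1, Y2=0.)

Y1=0, Y2=0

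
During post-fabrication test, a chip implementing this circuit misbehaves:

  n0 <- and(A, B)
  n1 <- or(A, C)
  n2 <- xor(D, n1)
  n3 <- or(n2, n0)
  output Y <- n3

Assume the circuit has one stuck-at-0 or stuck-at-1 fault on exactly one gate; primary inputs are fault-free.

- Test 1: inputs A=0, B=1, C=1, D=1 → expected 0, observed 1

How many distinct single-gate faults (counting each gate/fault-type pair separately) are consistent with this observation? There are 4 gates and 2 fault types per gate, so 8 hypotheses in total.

4

Fault-free: n0=0, n1=1, n2=0, n3=0 → 0. Observed 1.
  n0 stuck-at-0: output 0 ✗
  n0 stuck-at-1: output 1 ✓
  n1 stuck-at-0: output 1 ✓
  n1 stuck-at-1: output 0 ✗
  n2 stuck-at-0: output 0 ✗
  n2 stuck-at-1: output 1 ✓
  n3 stuck-at-0: output 0 ✗
  n3 stuck-at-1: output 1 ✓
Consistent faults: {n0 stuck-at-1, n1 stuck-at-0, n2 stuck-at-1, n3 stuck-at-1} — 4 in all.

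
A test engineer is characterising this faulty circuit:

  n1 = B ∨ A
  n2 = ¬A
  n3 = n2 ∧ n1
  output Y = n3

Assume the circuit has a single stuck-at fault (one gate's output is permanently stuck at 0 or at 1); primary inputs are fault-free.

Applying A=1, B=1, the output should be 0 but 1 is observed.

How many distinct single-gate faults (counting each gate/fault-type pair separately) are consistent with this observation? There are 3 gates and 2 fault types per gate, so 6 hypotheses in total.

2

Fault-free: n1=1, n2=0, n3=0 → 0. Observed 1.
  n1 stuck-at-0: output 0 ✗
  n1 stuck-at-1: output 0 ✗
  n2 stuck-at-0: output 0 ✗
  n2 stuck-at-1: output 1 ✓
  n3 stuck-at-0: output 0 ✗
  n3 stuck-at-1: output 1 ✓
Consistent faults: {n2 stuck-at-1, n3 stuck-at-1} — 2 in all.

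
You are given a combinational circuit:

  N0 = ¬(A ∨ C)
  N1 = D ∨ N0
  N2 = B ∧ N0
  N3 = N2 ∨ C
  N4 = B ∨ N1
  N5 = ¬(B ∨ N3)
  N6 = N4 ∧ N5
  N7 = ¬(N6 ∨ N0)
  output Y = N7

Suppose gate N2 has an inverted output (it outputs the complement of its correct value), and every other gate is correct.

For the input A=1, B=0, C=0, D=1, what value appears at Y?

Propagate with N2 forced: N0=0, N1=1, N2=1 [inverted output], N3=1, N4=1, N5=0, N6=0, N7=1.
So Y = 1. (Without the fault it would be 0.)

1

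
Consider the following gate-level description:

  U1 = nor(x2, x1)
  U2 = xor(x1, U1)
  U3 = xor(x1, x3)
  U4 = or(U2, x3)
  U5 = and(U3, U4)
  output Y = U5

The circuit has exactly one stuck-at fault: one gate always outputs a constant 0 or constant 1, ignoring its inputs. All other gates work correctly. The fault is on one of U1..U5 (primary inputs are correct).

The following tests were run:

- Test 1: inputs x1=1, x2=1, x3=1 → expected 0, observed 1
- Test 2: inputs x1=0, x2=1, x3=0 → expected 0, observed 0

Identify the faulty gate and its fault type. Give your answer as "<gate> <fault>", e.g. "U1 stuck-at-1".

U3 stuck-at-1

Fault-free values for test 1 (x1=1, x2=1, x3=1): U1=0, U2=1, U3=0, U4=1, U5=0, giving Y=0. Observed 1.
Test 1: faults giving observed 1 are {U3 stuck-at-1, U5 stuck-at-1}.
Test 2 (x1=0, x2=1, x3=0): fault-free U1=0, U2=0, U3=0, U4=0, U5=0 → 0; observed 0. Eliminates U5 stuck-at-1.
Only U3 stuck-at-1 is consistent with every test.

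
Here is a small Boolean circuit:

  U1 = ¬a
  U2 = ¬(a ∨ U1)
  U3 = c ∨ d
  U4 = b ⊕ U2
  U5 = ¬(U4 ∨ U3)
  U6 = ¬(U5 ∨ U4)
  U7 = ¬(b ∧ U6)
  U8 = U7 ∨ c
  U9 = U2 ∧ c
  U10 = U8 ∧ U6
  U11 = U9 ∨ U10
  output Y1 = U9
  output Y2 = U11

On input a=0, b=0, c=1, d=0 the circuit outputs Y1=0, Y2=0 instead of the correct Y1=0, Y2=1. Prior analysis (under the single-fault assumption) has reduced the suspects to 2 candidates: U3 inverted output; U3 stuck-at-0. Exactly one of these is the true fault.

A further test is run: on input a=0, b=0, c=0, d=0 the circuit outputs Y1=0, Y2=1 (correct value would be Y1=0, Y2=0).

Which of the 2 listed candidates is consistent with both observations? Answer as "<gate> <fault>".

Evaluate each candidate on input a=0, b=0, c=0, d=0:
  U3 inverted output: U1=1, U2=0, U3=1 [inverted output], U4=0, U5=0, U6=1, U7=1, U8=1, U9=0, U10=1, U11=1 → Y1=0, Y2=1 — matches
  U3 stuck-at-0: U1=1, U2=0, U3=0 [stuck-at-0], U4=0, U5=1, U6=0, U7=1, U8=1, U9=0, U10=0, U11=0 → Y1=0, Y2=0 — eliminated
Only U3 inverted output reproduces the observed Y1=0, Y2=1.

U3 inverted output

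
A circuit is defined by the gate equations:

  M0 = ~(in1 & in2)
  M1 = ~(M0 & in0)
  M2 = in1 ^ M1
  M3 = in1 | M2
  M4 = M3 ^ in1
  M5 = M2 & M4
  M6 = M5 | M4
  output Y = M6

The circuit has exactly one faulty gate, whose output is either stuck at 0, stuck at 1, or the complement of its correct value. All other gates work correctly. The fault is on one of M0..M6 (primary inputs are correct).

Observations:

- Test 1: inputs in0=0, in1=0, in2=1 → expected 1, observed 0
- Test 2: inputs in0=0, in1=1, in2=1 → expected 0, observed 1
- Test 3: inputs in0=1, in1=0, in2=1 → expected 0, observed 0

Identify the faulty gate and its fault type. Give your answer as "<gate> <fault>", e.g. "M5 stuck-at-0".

M3 stuck-at-0

Fault-free values for test 1 (in0=0, in1=0, in2=1): M0=1, M1=1, M2=1, M3=1, M4=1, M5=1, M6=1, giving Y=1. Observed 0.
Test 1: faults giving observed 0 are {M1 stuck-at-0, M1 inverted output, M2 stuck-at-0, M2 inverted output, M3 stuck-at-0, M3 inverted output, M4 stuck-at-0, M4 inverted output, M6 stuck-at-0, M6 inverted output}.
Test 2 (in0=0, in1=1, in2=1): fault-free M0=0, M1=1, M2=0, M3=1, M4=0, M5=0, M6=0 → 0; observed 1. Eliminates M1 stuck-at-0, M1 inverted output, M2 stuck-at-0, M2 inverted output, M4 stuck-at-0, M6 stuck-at-0.
Test 3 (in0=1, in1=0, in2=1): fault-free M0=1, M1=0, M2=0, M3=0, M4=0, M5=0, M6=0 → 0; observed 0. Eliminates M3 inverted output, M4 inverted output, M6 inverted output.
Only M3 stuck-at-0 is consistent with every test.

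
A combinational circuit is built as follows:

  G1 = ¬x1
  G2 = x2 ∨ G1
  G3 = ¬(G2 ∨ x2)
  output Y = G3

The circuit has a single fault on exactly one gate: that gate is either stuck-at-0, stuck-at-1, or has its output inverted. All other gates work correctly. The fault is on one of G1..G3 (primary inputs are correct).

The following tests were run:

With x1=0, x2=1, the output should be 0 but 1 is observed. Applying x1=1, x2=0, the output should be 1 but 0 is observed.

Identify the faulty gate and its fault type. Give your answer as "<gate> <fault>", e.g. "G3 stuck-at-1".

Fault-free values for test 1 (x1=0, x2=1): G1=1, G2=1, G3=0, giving Y=0. Observed 1.
Test 1: faults giving observed 1 are {G3 stuck-at-1, G3 inverted output}.
Test 2 (x1=1, x2=0): fault-free G1=0, G2=0, G3=1 → 1; observed 0. Eliminates G3 stuck-at-1.
Only G3 inverted output is consistent with every test.

G3 inverted output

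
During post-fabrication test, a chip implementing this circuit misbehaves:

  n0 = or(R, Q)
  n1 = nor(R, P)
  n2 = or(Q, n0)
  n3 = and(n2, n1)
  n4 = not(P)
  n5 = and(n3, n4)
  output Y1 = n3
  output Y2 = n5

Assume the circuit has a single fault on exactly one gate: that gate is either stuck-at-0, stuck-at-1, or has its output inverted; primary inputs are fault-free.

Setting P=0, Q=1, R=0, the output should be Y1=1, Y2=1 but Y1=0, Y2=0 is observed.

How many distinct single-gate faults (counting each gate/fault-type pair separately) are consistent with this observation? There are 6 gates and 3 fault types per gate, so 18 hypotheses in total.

6

Fault-free: n0=1, n1=1, n2=1, n3=1, n4=1, n5=1 → Y1=1, Y2=1. Observed Y1=0, Y2=0.
  n0: none of the 3 fault types match ✗
  n1: stuck-at-0, inverted output ✓; others ✗
  n2: stuck-at-0, inverted output ✓; others ✗
  n3: stuck-at-0, inverted output ✓; others ✗
  n4: none of the 3 fault types match ✗
  n5: none of the 3 fault types match ✗
Consistent faults: {n1 stuck-at-0, n1 inverted output, n2 stuck-at-0, n2 inverted output, n3 stuck-at-0, n3 inverted output} — 6 in all.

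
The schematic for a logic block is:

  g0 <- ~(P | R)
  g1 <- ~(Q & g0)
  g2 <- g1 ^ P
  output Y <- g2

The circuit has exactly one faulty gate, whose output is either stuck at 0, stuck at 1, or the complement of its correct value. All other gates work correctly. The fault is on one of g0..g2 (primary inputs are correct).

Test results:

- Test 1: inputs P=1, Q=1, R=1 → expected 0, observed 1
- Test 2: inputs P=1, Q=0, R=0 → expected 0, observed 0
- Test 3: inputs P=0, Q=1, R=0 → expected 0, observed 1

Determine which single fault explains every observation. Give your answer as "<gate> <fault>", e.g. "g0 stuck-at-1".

g0 inverted output

Fault-free values for test 1 (P=1, Q=1, R=1): g0=0, g1=1, g2=0, giving Y=0. Observed 1.
Test 1: faults giving observed 1 are {g0 stuck-at-1, g0 inverted output, g1 stuck-at-0, g1 inverted output, g2 stuck-at-1, g2 inverted output}.
Test 2 (P=1, Q=0, R=0): fault-free g0=0, g1=1, g2=0 → 0; observed 0. Eliminates g1 stuck-at-0, g1 inverted output, g2 stuck-at-1, g2 inverted output.
Test 3 (P=0, Q=1, R=0): fault-free g0=1, g1=0, g2=0 → 0; observed 1. Eliminates g0 stuck-at-1.
Only g0 inverted output is consistent with every test.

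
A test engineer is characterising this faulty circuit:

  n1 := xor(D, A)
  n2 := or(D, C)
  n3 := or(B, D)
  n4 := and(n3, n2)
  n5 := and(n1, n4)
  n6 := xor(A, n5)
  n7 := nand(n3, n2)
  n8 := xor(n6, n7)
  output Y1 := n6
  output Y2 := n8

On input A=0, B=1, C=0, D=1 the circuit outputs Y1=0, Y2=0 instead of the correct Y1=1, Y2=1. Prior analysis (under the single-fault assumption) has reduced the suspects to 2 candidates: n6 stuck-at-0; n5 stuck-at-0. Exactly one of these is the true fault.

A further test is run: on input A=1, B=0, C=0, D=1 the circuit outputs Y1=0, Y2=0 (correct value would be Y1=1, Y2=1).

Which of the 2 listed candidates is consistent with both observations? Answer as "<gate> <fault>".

n6 stuck-at-0

Evaluate each candidate on input A=1, B=0, C=0, D=1:
  n6 stuck-at-0: n1=0, n2=1, n3=1, n4=1, n5=0, n6=0 [stuck-at-0], n7=0, n8=0 → Y1=0, Y2=0 — matches
  n5 stuck-at-0: n1=0, n2=1, n3=1, n4=1, n5=0 [stuck-at-0], n6=1, n7=0, n8=1 → Y1=1, Y2=1 — eliminated
Only n6 stuck-at-0 reproduces the observed Y1=0, Y2=0.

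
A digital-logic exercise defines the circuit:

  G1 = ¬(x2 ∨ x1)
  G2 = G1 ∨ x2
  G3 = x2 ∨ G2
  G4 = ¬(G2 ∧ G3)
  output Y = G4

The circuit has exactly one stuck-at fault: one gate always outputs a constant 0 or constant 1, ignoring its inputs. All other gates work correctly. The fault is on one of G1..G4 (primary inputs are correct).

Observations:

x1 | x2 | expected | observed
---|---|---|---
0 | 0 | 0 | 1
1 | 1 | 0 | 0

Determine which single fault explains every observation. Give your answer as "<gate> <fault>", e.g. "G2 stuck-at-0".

G1 stuck-at-0

Fault-free values for test 1 (x1=0, x2=0): G1=1, G2=1, G3=1, G4=0, giving Y=0. Observed 1.
Test 1: faults giving observed 1 are {G1 stuck-at-0, G2 stuck-at-0, G3 stuck-at-0, G4 stuck-at-1}.
Test 2 (x1=1, x2=1): fault-free G1=0, G2=1, G3=1, G4=0 → 0; observed 0. Eliminates G2 stuck-at-0, G3 stuck-at-0, G4 stuck-at-1.
Only G1 stuck-at-0 is consistent with every test.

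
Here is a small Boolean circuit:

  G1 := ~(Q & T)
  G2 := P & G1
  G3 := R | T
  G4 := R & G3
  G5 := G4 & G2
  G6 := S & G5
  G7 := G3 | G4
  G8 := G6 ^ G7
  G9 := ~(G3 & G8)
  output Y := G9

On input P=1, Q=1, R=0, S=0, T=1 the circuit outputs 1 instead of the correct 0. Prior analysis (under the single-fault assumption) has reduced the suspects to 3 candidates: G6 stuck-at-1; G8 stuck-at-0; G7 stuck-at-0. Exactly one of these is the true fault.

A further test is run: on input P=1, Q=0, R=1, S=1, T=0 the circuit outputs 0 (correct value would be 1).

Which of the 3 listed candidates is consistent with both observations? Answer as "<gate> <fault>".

G7 stuck-at-0

Evaluate each candidate on input P=1, Q=0, R=1, S=1, T=0:
  G6 stuck-at-1: G1=1, G2=1, G3=1, G4=1, G5=1, G6=1 [stuck-at-1], G7=1, G8=0, G9=1 → 1 — eliminated
  G8 stuck-at-0: G1=1, G2=1, G3=1, G4=1, G5=1, G6=1, G7=1, G8=0 [stuck-at-0], G9=1 → 1 — eliminated
  G7 stuck-at-0: G1=1, G2=1, G3=1, G4=1, G5=1, G6=1, G7=0 [stuck-at-0], G8=1, G9=0 → 0 — matches
Only G7 stuck-at-0 reproduces the observed 0.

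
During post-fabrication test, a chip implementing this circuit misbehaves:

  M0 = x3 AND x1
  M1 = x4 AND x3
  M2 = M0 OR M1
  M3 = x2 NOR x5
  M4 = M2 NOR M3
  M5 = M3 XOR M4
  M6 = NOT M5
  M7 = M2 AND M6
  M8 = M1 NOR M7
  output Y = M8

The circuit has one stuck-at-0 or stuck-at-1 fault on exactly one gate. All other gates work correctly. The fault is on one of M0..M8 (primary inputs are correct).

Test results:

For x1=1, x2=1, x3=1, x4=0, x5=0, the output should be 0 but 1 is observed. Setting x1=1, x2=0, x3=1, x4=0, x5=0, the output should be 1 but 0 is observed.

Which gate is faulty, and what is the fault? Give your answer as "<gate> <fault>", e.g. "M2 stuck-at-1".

Fault-free values for test 1 (x1=1, x2=1, x3=1, x4=0, x5=0): M0=1, M1=0, M2=1, M3=0, M4=0, M5=0, M6=1, M7=1, M8=0, giving Y=0. Observed 1.
Test 1: faults giving observed 1 are {M0 stuck-at-0, M2 stuck-at-0, M3 stuck-at-1, M4 stuck-at-1, M5 stuck-at-1, M6 stuck-at-0, M7 stuck-at-0, M8 stuck-at-1}.
Test 2 (x1=1, x2=0, x3=1, x4=0, x5=0): fault-free M0=1, M1=0, M2=1, M3=1, M4=0, M5=1, M6=0, M7=0, M8=1 → 1; observed 0. Eliminates M0 stuck-at-0, M2 stuck-at-0, M3 stuck-at-1, M5 stuck-at-1, M6 stuck-at-0, M7 stuck-at-0, M8 stuck-at-1.
Only M4 stuck-at-1 is consistent with every test.

M4 stuck-at-1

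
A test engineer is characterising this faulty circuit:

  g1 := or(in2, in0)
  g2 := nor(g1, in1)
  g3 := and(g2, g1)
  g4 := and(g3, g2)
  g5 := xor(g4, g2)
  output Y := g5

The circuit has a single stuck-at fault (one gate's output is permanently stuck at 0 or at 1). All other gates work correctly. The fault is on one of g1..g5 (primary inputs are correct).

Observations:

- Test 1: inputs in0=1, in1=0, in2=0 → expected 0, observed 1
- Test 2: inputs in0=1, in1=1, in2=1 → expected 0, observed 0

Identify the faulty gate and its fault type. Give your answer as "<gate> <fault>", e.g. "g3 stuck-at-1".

g1 stuck-at-0

Fault-free values for test 1 (in0=1, in1=0, in2=0): g1=1, g2=0, g3=0, g4=0, g5=0, giving Y=0. Observed 1.
Test 1: faults giving observed 1 are {g1 stuck-at-0, g4 stuck-at-1, g5 stuck-at-1}.
Test 2 (in0=1, in1=1, in2=1): fault-free g1=1, g2=0, g3=0, g4=0, g5=0 → 0; observed 0. Eliminates g4 stuck-at-1, g5 stuck-at-1.
Only g1 stuck-at-0 is consistent with every test.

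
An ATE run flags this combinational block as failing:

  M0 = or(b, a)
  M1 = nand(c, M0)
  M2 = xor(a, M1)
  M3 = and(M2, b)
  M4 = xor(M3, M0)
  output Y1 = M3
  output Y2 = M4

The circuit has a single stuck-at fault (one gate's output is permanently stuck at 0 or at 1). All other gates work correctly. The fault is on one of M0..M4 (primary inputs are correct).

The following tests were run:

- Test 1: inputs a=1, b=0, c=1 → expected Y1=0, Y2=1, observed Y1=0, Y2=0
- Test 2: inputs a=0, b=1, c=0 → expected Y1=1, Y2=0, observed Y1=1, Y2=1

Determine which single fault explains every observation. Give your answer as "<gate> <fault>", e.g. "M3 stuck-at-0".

Fault-free values for test 1 (a=1, b=0, c=1): M0=1, M1=0, M2=1, M3=0, M4=1, giving Y1=0, Y2=1. Observed Y1=0, Y2=0.
Test 1: faults giving observed Y1=0, Y2=0 are {M0 stuck-at-0, M4 stuck-at-0}.
Test 2 (a=0, b=1, c=0): fault-free M0=1, M1=1, M2=1, M3=1, M4=0 → Y1=1, Y2=0; observed Y1=1, Y2=1. Eliminates M4 stuck-at-0.
Only M0 stuck-at-0 is consistent with every test.

M0 stuck-at-0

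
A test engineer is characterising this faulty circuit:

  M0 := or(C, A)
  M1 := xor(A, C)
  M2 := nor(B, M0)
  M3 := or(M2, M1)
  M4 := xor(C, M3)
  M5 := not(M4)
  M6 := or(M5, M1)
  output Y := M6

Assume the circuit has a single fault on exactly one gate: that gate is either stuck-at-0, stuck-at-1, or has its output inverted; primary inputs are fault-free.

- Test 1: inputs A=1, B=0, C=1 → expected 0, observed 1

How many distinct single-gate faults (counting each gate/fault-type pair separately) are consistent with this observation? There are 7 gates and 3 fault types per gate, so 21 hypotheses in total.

14

Fault-free: M0=1, M1=0, M2=0, M3=0, M4=1, M5=0, M6=0 → 0. Observed 1.
  M0: stuck-at-0, inverted output ✓; others ✗
  M1: stuck-at-1, inverted output ✓; others ✗
  M2: stuck-at-1, inverted output ✓; others ✗
  M3: stuck-at-1, inverted output ✓; others ✗
  M4: stuck-at-0, inverted output ✓; others ✗
  M5: stuck-at-1, inverted output ✓; others ✗
  M6: stuck-at-1, inverted output ✓; others ✗
Consistent faults: {M0 stuck-at-0, M0 inverted output, M1 stuck-at-1, M1 inverted output, M2 stuck-at-1, M2 inverted output, M3 stuck-at-1, M3 inverted output, M4 stuck-at-0, M4 inverted output, M5 stuck-at-1, M5 inverted output, M6 stuck-at-1, M6 inverted output} — 14 in all.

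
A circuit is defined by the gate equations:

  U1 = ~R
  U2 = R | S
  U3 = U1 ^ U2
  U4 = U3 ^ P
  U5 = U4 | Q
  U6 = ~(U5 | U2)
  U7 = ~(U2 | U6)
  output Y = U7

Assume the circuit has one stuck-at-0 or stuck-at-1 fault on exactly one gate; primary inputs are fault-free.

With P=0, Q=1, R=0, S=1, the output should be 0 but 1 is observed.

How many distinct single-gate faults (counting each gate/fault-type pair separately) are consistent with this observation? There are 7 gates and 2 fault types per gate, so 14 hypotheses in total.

2

Fault-free: U1=1, U2=1, U3=0, U4=0, U5=1, U6=0, U7=0 → 0. Observed 1.
  U1 stuck-at-0: output 0 ✗
  U1 stuck-at-1: output 0 ✗
  U2 stuck-at-0: output 1 ✓
  U2 stuck-at-1: output 0 ✗
  U3 stuck-at-0: output 0 ✗
  U3 stuck-at-1: output 0 ✗
  U4 stuck-at-0: output 0 ✗
  U4 stuck-at-1: output 0 ✗
  U5 stuck-at-0: output 0 ✗
  U5 stuck-at-1: output 0 ✗
  U6 stuck-at-0: output 0 ✗
  U6 stuck-at-1: output 0 ✗
  U7 stuck-at-0: output 0 ✗
  U7 stuck-at-1: output 1 ✓
Consistent faults: {U2 stuck-at-0, U7 stuck-at-1} — 2 in all.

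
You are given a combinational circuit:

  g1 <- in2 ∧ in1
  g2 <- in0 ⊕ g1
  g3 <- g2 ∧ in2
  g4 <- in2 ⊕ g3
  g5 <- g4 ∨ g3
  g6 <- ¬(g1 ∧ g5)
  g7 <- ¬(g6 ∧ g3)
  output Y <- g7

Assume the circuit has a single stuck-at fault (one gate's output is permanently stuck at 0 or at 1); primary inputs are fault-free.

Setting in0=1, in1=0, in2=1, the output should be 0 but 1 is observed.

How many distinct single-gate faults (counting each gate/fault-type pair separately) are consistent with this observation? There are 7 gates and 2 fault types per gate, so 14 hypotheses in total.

5

Fault-free: g1=0, g2=1, g3=1, g4=0, g5=1, g6=1, g7=0 → 0. Observed 1.
  g1 stuck-at-0: output 0 ✗
  g1 stuck-at-1: output 1 ✓
  g2 stuck-at-0: output 1 ✓
  g2 stuck-at-1: output 0 ✗
  g3 stuck-at-0: output 1 ✓
  g3 stuck-at-1: output 0 ✗
  g4 stuck-at-0: output 0 ✗
  g4 stuck-at-1: output 0 ✗
  g5 stuck-at-0: output 0 ✗
  g5 stuck-at-1: output 0 ✗
  g6 stuck-at-0: output 1 ✓
  g6 stuck-at-1: output 0 ✗
  g7 stuck-at-0: output 0 ✗
  g7 stuck-at-1: output 1 ✓
Consistent faults: {g1 stuck-at-1, g2 stuck-at-0, g3 stuck-at-0, g6 stuck-at-0, g7 stuck-at-1} — 5 in all.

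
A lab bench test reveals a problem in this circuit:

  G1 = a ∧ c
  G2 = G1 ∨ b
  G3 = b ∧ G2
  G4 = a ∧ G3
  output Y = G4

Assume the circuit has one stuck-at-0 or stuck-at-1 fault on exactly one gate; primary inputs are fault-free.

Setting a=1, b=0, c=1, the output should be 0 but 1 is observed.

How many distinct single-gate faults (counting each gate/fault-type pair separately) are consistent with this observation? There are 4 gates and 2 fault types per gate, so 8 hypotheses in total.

Fault-free: G1=1, G2=1, G3=0, G4=0 → 0. Observed 1.
  G1 stuck-at-0: output 0 ✗
  G1 stuck-at-1: output 0 ✗
  G2 stuck-at-0: output 0 ✗
  G2 stuck-at-1: output 0 ✗
  G3 stuck-at-0: output 0 ✗
  G3 stuck-at-1: output 1 ✓
  G4 stuck-at-0: output 0 ✗
  G4 stuck-at-1: output 1 ✓
Consistent faults: {G3 stuck-at-1, G4 stuck-at-1} — 2 in all.

2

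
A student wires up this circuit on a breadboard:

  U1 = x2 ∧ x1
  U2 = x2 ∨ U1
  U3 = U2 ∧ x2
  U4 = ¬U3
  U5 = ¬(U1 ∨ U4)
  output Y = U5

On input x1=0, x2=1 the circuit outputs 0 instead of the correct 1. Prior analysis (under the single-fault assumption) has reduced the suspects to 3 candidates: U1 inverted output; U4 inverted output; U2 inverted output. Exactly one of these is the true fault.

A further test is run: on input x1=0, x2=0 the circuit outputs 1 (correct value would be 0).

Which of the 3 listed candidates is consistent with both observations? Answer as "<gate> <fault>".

U4 inverted output

Evaluate each candidate on input x1=0, x2=0:
  U1 inverted output: U1=1 [inverted output], U2=1, U3=0, U4=1, U5=0 → 0 — eliminated
  U4 inverted output: U1=0, U2=0, U3=0, U4=0 [inverted output], U5=1 → 1 — matches
  U2 inverted output: U1=0, U2=1 [inverted output], U3=0, U4=1, U5=0 → 0 — eliminated
Only U4 inverted output reproduces the observed 1.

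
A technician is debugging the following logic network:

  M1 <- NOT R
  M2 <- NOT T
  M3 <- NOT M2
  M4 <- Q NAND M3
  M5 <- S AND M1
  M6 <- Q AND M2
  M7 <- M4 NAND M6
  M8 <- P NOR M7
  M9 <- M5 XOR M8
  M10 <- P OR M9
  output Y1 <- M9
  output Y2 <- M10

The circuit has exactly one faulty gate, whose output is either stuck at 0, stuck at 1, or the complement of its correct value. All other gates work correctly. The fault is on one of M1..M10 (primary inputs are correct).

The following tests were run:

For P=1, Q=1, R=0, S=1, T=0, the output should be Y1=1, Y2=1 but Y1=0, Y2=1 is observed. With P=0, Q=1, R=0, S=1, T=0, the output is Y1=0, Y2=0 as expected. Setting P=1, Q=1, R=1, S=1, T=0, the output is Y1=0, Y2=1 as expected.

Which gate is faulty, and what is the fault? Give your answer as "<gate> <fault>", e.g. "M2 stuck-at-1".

M9 stuck-at-0

Fault-free values for test 1 (P=1, Q=1, R=0, S=1, T=0): M1=1, M2=1, M3=0, M4=1, M5=1, M6=1, M7=0, M8=0, M9=1, M10=1, giving Y1=1, Y2=1. Observed Y1=0, Y2=1.
Test 1: faults giving observed Y1=0, Y2=1 are {M1 stuck-at-0, M1 inverted output, M5 stuck-at-0, M5 inverted output, M8 stuck-at-1, M8 inverted output, M9 stuck-at-0, M9 inverted output}.
Test 2 (P=0, Q=1, R=0, S=1, T=0): fault-free M1=1, M2=1, M3=0, M4=1, M5=1, M6=1, M7=0, M8=1, M9=0, M10=0 → Y1=0, Y2=0; observed Y1=0, Y2=0. Eliminates M1 stuck-at-0, M1 inverted output, M5 stuck-at-0, M5 inverted output, M8 inverted output, M9 inverted output.
Test 3 (P=1, Q=1, R=1, S=1, T=0): fault-free M1=0, M2=1, M3=0, M4=1, M5=0, M6=1, M7=0, M8=0, M9=0, M10=1 → Y1=0, Y2=1; observed Y1=0, Y2=1. Eliminates M8 stuck-at-1.
Only M9 stuck-at-0 is consistent with every test.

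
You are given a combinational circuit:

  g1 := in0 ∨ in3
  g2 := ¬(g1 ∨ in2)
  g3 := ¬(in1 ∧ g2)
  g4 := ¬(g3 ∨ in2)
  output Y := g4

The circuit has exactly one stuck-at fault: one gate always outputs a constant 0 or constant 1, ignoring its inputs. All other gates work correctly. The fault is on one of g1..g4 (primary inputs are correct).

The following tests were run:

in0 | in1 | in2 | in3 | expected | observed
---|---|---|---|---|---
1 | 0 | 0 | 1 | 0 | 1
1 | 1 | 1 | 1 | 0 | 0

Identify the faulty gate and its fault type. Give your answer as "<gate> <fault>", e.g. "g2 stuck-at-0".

g3 stuck-at-0

Fault-free values for test 1 (in0=1, in1=0, in2=0, in3=1): g1=1, g2=0, g3=1, g4=0, giving Y=0. Observed 1.
Test 1: faults giving observed 1 are {g3 stuck-at-0, g4 stuck-at-1}.
Test 2 (in0=1, in1=1, in2=1, in3=1): fault-free g1=1, g2=0, g3=1, g4=0 → 0; observed 0. Eliminates g4 stuck-at-1.
Only g3 stuck-at-0 is consistent with every test.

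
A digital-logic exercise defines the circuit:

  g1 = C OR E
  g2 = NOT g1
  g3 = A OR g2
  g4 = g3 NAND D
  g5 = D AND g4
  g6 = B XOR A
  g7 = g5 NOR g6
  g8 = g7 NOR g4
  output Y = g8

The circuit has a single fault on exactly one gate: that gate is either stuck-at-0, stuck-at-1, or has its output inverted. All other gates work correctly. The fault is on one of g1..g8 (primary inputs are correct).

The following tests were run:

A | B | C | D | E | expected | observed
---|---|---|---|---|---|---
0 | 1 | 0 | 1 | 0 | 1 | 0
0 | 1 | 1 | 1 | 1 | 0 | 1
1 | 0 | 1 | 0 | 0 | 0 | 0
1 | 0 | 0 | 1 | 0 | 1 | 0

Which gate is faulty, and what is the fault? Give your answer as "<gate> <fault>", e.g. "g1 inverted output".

Fault-free values for test 1 (A=0, B=1, C=0, D=1, E=0): g1=0, g2=1, g3=1, g4=0, g5=0, g6=1, g7=0, g8=1, giving Y=1. Observed 0.
Test 1: faults giving observed 0 are {g1 stuck-at-1, g1 inverted output, g2 stuck-at-0, g2 inverted output, g3 stuck-at-0, g3 inverted output, g4 stuck-at-1, g4 inverted output, g6 stuck-at-0, g6 inverted output, g7 stuck-at-1, g7 inverted output, g8 stuck-at-0, g8 inverted output}.
Test 2 (A=0, B=1, C=1, D=1, E=1): fault-free g1=1, g2=0, g3=0, g4=1, g5=1, g6=1, g7=0, g8=0 → 0; observed 1. Eliminates g1 stuck-at-1, g2 stuck-at-0, g3 stuck-at-0, g4 stuck-at-1, g6 stuck-at-0, g6 inverted output, g7 stuck-at-1, g7 inverted output, g8 stuck-at-0.
Test 3 (A=1, B=0, C=1, D=0, E=0): fault-free g1=1, g2=0, g3=1, g4=1, g5=0, g6=1, g7=0, g8=0 → 0; observed 0. Eliminates g4 inverted output, g8 inverted output.
Test 4 (A=1, B=0, C=0, D=1, E=0): fault-free g1=0, g2=1, g3=1, g4=0, g5=0, g6=1, g7=0, g8=1 → 1; observed 0. Eliminates g1 inverted output, g2 inverted output.
Only g3 inverted output is consistent with every test.

g3 inverted output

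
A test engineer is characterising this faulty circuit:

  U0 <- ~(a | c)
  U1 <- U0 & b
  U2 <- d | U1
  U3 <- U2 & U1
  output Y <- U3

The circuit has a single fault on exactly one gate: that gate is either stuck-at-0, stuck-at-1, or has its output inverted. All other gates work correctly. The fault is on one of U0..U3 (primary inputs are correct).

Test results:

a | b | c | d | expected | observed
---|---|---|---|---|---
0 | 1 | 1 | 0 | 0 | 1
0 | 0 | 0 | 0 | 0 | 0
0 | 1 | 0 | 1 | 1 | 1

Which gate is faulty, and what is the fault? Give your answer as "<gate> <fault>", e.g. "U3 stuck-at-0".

U0 stuck-at-1

Fault-free values for test 1 (a=0, b=1, c=1, d=0): U0=0, U1=0, U2=0, U3=0, giving Y=0. Observed 1.
Test 1: faults giving observed 1 are {U0 stuck-at-1, U0 inverted output, U1 stuck-at-1, U1 inverted output, U3 stuck-at-1, U3 inverted output}.
Test 2 (a=0, b=0, c=0, d=0): fault-free U0=1, U1=0, U2=0, U3=0 → 0; observed 0. Eliminates U1 stuck-at-1, U1 inverted output, U3 stuck-at-1, U3 inverted output.
Test 3 (a=0, b=1, c=0, d=1): fault-free U0=1, U1=1, U2=1, U3=1 → 1; observed 1. Eliminates U0 inverted output.
Only U0 stuck-at-1 is consistent with every test.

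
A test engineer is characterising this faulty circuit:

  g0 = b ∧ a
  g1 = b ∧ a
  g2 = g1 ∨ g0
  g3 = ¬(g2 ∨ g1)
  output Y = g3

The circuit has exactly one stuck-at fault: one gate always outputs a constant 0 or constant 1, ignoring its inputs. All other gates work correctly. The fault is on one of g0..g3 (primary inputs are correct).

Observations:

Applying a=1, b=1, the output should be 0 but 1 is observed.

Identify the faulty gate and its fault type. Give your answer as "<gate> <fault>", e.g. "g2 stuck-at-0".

Fault-free values for test 1 (a=1, b=1): g0=1, g1=1, g2=1, g3=0, giving Y=0. Observed 1.
Test 1: faults giving observed 1 are {g3 stuck-at-1}.
Only g3 stuck-at-1 is consistent with every test.

g3 stuck-at-1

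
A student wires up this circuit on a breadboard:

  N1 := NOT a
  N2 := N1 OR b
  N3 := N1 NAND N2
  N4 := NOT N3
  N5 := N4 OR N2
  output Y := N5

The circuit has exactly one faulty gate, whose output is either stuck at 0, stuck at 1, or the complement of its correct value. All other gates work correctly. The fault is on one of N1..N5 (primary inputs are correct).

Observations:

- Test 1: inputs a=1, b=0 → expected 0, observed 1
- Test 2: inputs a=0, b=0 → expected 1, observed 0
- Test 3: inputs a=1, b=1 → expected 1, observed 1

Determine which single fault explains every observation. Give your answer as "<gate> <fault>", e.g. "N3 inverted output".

Fault-free values for test 1 (a=1, b=0): N1=0, N2=0, N3=1, N4=0, N5=0, giving Y=0. Observed 1.
Test 1: faults giving observed 1 are {N1 stuck-at-1, N1 inverted output, N2 stuck-at-1, N2 inverted output, N3 stuck-at-0, N3 inverted output, N4 stuck-at-1, N4 inverted output, N5 stuck-at-1, N5 inverted output}.
Test 2 (a=0, b=0): fault-free N1=1, N2=1, N3=0, N4=1, N5=1 → 1; observed 0. Eliminates N1 stuck-at-1, N2 stuck-at-1, N3 stuck-at-0, N3 inverted output, N4 stuck-at-1, N4 inverted output, N5 stuck-at-1.
Test 3 (a=1, b=1): fault-free N1=0, N2=1, N3=1, N4=0, N5=1 → 1; observed 1. Eliminates N2 inverted output, N5 inverted output.
Only N1 inverted output is consistent with every test.

N1 inverted output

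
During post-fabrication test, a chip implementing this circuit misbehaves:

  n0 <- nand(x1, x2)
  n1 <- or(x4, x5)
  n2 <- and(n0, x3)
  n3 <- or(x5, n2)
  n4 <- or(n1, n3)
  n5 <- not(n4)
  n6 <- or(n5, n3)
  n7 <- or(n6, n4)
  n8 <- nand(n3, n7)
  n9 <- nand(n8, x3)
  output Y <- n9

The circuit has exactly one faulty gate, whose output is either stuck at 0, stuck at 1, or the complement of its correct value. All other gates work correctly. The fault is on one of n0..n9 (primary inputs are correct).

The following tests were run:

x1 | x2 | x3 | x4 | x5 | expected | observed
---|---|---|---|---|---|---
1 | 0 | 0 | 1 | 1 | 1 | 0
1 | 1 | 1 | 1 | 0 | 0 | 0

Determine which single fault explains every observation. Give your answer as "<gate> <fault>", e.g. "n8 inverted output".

n9 stuck-at-0

Fault-free values for test 1 (x1=1, x2=0, x3=0, x4=1, x5=1): n0=1, n1=1, n2=0, n3=1, n4=1, n5=0, n6=1, n7=1, n8=0, n9=1, giving Y=1. Observed 0.
Test 1: faults giving observed 0 are {n9 stuck-at-0, n9 inverted output}.
Test 2 (x1=1, x2=1, x3=1, x4=1, x5=0): fault-free n0=0, n1=1, n2=0, n3=0, n4=1, n5=0, n6=0, n7=1, n8=1, n9=0 → 0; observed 0. Eliminates n9 inverted output.
Only n9 stuck-at-0 is consistent with every test.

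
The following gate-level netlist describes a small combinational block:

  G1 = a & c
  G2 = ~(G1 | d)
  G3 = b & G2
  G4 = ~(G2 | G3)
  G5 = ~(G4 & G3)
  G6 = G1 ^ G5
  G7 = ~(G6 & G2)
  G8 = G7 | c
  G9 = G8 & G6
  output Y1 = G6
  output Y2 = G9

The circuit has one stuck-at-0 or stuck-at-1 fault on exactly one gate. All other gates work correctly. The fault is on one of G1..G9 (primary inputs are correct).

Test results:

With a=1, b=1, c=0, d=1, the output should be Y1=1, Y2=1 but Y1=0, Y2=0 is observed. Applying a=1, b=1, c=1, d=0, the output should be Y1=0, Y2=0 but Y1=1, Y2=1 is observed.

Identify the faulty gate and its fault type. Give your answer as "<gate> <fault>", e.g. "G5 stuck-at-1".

Fault-free values for test 1 (a=1, b=1, c=0, d=1): G1=0, G2=0, G3=0, G4=1, G5=1, G6=1, G7=1, G8=1, G9=1, giving Y1=1, Y2=1. Observed Y1=0, Y2=0.
Test 1: faults giving observed Y1=0, Y2=0 are {G1 stuck-at-1, G5 stuck-at-0, G6 stuck-at-0}.
Test 2 (a=1, b=1, c=1, d=0): fault-free G1=1, G2=0, G3=0, G4=1, G5=1, G6=0, G7=1, G8=1, G9=0 → Y1=0, Y2=0; observed Y1=1, Y2=1. Eliminates G1 stuck-at-1, G6 stuck-at-0.
Only G5 stuck-at-0 is consistent with every test.

G5 stuck-at-0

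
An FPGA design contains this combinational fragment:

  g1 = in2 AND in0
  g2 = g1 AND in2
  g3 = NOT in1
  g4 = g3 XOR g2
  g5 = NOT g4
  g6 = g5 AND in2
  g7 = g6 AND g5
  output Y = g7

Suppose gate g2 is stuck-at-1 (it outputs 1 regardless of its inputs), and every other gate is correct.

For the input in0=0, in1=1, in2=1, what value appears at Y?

Propagate with g2 forced: g1=0, g2=1 [stuck-at-1], g3=0, g4=1, g5=0, g6=0, g7=0.
So Y = 0. (Without the fault it would be 1.)

0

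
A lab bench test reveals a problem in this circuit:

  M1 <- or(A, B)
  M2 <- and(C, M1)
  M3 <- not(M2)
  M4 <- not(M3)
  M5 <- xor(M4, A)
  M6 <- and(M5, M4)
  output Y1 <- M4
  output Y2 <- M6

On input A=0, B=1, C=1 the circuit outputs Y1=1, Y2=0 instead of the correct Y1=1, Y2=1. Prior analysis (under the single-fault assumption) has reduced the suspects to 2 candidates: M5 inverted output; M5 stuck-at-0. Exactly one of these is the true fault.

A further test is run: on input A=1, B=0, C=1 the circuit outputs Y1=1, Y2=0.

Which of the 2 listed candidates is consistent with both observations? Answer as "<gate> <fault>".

Evaluate each candidate on input A=1, B=0, C=1:
  M5 inverted output: M1=1, M2=1, M3=0, M4=1, M5=1 [inverted output], M6=1 → Y1=1, Y2=1 — eliminated
  M5 stuck-at-0: M1=1, M2=1, M3=0, M4=1, M5=0 [stuck-at-0], M6=0 → Y1=1, Y2=0 — matches
Only M5 stuck-at-0 reproduces the observed Y1=1, Y2=0.

M5 stuck-at-0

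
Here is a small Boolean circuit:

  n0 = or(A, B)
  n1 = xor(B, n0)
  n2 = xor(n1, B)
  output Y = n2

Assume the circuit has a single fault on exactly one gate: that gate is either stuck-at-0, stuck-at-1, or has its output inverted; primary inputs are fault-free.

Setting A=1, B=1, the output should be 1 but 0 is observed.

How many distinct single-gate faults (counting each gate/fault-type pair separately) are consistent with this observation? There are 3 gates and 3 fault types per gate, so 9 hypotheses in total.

Fault-free: n0=1, n1=0, n2=1 → 1. Observed 0.
  n0 stuck-at-0: output 0 ✓
  n0 stuck-at-1: output 1 ✗
  n0 inverted output: output 0 ✓
  n1 stuck-at-0: output 1 ✗
  n1 stuck-at-1: output 0 ✓
  n1 inverted output: output 0 ✓
  n2 stuck-at-0: output 0 ✓
  n2 stuck-at-1: output 1 ✗
  n2 inverted output: output 0 ✓
Consistent faults: {n0 stuck-at-0, n0 inverted output, n1 stuck-at-1, n1 inverted output, n2 stuck-at-0, n2 inverted output} — 6 in all.

6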